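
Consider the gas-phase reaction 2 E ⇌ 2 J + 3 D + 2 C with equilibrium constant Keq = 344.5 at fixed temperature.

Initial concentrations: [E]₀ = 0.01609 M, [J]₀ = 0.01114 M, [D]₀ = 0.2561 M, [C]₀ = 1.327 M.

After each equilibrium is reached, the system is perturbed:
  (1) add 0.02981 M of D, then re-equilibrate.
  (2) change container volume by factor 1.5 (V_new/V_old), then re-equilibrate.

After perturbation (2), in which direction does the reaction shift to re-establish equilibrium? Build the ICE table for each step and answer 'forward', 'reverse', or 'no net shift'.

Direction: forward

Q₀ = 0.01418 vs Keq = 344.5 ⇒ Q<K, forward
Step 1:
                  E         J         D         C
  I         0.01609   0.01114    0.2561     1.327
  C         -0.0158    0.0158    0.0237    0.0158
  E       2.8848e-04   0.02694    0.2798     1.343
  solve Keq expr → x = 0.007901; check Q = 344.5
Then add 0.02981 M of D.
Step 2:
                  E         J         D         C
  I       2.8848e-04   0.02694    0.3096     1.343
  C       4.6603e-05 -4.6603e-05 -6.9904e-05 -4.6603e-05
  E       3.3508e-04   0.02689    0.3095     1.343
  solve Keq expr → x = -2.3301e-05; check Q = 344.5
Then change container volume by factor 1.5 (V_new/V_old).
Step 3:
                  E         J         D         C
  I       2.2339e-04   0.01793    0.2064    0.8952
  C       -1.4154e-04 1.4154e-04 2.1232e-04 1.4154e-04
  E       8.1844e-05   0.01807    0.2066    0.8953
  solve Keq expr → x = 7.0772e-05; check Q = 344.5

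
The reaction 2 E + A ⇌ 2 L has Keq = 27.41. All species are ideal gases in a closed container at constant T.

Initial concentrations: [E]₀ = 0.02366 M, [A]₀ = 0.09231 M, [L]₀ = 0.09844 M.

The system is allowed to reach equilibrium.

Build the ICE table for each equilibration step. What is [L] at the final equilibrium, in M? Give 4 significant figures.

[L]_eq = 0.07658 M

Q₀ = 187.5 vs Keq = 27.41 ⇒ Q>K, reverse
Step 1:
                   E          A          L
  Initial    0.02366    0.09231    0.09844
  Change     0.02186    0.01093   -0.02186
  Equil      0.04552     0.1032    0.07658
  solve Keq expr → x = -0.01093; check Q = 27.41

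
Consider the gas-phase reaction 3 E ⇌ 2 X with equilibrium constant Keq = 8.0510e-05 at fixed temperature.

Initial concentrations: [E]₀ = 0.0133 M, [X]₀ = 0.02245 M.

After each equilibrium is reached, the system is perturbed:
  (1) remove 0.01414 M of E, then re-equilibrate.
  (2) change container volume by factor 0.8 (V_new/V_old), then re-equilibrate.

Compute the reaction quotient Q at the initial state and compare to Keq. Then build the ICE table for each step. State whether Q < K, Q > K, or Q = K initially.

Q₀ = 214.2 vs Keq = 8.0510e-05 ⇒ Q>K, reverse
Step 1:
                    E           X
  Initial      0.0133     0.02245
  Change      0.03354    -0.02236
  Equil       0.04684  9.0956e-05
  solve Keq expr → x = -0.01118; check Q = 8.0510e-05
Then remove 0.01414 M of E.
Step 2:
                    E           X
  Initial      0.0327  9.0956e-05
  Change   5.6646e-05 -3.7764e-05
  Equil       0.03276  5.3192e-05
  solve Keq expr → x = -1.8882e-05; check Q = 8.0510e-05
Then change container volume by factor 0.8 (V_new/V_old).
Step 3:
                    E           X
  Initial     0.04094  6.6490e-05
  Change  -1.1724e-05  7.8161e-06
  Equil       0.04093  7.4306e-05
  solve Keq expr → x = 3.9081e-06; check Q = 8.0510e-05

Q₀ = 214.2; Q > K (proceeds reverse)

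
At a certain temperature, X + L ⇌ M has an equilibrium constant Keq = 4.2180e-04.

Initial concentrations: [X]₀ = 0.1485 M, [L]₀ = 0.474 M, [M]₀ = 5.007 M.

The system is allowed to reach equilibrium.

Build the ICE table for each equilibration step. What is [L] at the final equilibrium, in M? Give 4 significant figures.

Q₀ = 71.13 vs Keq = 4.2180e-04 ⇒ Q>K, reverse
Step 1:
                   X          L          M
  I           0.1485      0.474      5.007
  C            4.995      4.995     -4.995
  E            5.144      5.469    0.01187
  solve Keq expr → x = -4.995; check Q = 4.2180e-04

[L]_eq = 5.469 M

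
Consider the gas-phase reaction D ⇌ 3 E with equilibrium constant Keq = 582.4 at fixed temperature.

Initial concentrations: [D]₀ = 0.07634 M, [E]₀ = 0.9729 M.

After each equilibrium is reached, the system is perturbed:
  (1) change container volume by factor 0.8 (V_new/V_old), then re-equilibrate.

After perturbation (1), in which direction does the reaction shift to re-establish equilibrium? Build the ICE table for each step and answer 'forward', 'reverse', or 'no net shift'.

Direction: reverse

Q₀ = 12.06 vs Keq = 582.4 ⇒ Q<K, forward
Step 1:
                  D         E
  init      0.07634    0.9729
  Δ        -0.07342    0.2203
  eq       0.002917     1.193
  solve Keq expr → x = 0.07342; check Q = 582.4
Then change container volume by factor 0.8 (V_new/V_old).
Step 2:
                  D         E
  init     0.003646     1.491
  Δ        0.001983 -0.005949
  eq       0.005629     1.486
  solve Keq expr → x = -0.001983; check Q = 582.4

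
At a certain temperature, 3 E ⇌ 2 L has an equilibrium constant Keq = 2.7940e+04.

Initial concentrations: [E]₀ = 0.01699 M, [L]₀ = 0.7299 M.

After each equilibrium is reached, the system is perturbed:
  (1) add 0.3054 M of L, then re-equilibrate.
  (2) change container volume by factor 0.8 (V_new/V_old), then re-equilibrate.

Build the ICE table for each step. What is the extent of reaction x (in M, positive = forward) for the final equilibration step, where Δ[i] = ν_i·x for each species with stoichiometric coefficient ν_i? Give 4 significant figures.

x = 9.8687e-04 M

Q₀ = 1.0863e+05 vs Keq = 2.7940e+04 ⇒ Q>K, reverse
Step 1:
                   E          L
  Initial    0.01699     0.7299
  Change     0.00957   -0.00638
  Equil      0.02656     0.7235
  solve Keq expr → x = -0.00319; check Q = 2.7940e+04
Then add 0.3054 M of L.
Step 2:
                   E          L
  Initial    0.02656      1.029
  Change    0.006927  -0.004618
  Equil      0.03349      1.024
  solve Keq expr → x = -0.002309; check Q = 2.7940e+04
Then change container volume by factor 0.8 (V_new/V_old).
Step 3:
                   E          L
  Initial    0.04186       1.28
  Change   -0.002961   0.001974
  Equil       0.0389      1.282
  solve Keq expr → x = 9.8687e-04; check Q = 2.7940e+04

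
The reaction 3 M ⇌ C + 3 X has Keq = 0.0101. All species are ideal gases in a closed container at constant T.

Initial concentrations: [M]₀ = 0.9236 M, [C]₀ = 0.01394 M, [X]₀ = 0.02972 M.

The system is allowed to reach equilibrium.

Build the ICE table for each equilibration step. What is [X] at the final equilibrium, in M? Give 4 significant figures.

[X]_eq = 0.3002 M

Q₀ = 4.6447e-07 vs Keq = 0.0101 ⇒ Q<K, forward
Step 1:
                   M          C          X
  I           0.9236    0.01394    0.02972
  C          -0.2704    0.09014     0.2704
  E           0.6532     0.1041     0.3002
  solve Keq expr → x = 0.09014; check Q = 0.0101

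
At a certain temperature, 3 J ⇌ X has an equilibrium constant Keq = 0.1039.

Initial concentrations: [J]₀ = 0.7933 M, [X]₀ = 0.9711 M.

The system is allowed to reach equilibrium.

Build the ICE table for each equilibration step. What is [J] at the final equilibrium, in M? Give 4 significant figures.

[J]_eq = 1.822 M

Q₀ = 1.945 vs Keq = 0.1039 ⇒ Q>K, reverse
Step 1:
                   J          X
  I           0.7933     0.9711
  C            1.029    -0.3428
  E            1.822     0.6283
  solve Keq expr → x = -0.3428; check Q = 0.1039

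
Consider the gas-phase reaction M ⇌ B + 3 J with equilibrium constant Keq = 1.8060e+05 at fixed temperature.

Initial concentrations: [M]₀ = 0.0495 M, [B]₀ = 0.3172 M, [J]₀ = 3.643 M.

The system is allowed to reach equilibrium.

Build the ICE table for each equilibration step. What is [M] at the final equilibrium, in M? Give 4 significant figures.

Q₀ = 309.8 vs Keq = 1.8060e+05 ⇒ Q<K, forward
Step 1:
                   M          B          J
  init        0.0495     0.3172      3.643
  Δ         -0.04939    0.04939     0.1482
  eq      1.1061e-04     0.3666      3.791
  solve Keq expr → x = 0.04939; check Q = 1.8060e+05

[M]_eq = 1.1061e-04 M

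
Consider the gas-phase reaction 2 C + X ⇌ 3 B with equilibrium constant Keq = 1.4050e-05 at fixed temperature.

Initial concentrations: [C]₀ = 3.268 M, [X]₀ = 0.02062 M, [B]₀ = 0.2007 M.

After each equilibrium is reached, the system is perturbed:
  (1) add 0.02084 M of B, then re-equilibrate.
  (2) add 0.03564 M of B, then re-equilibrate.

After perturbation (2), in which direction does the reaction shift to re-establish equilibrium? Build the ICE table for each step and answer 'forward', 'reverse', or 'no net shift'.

Q₀ = 0.03671 vs Keq = 1.4050e-05 ⇒ Q>K, reverse
Step 1:
                   C          X          B
  I            3.268    0.02062     0.2007
  C           0.1182    0.05909    -0.1773
  E            3.386    0.07971    0.02342
  solve Keq expr → x = -0.05909; check Q = 1.4050e-05
Then add 0.02084 M of B.
Step 2:
                   C          X          B
  I            3.386    0.07971    0.04426
  C          0.01342   0.006712   -0.02014
  E              3.4    0.08643    0.02412
  solve Keq expr → x = -0.006712; check Q = 1.4050e-05
Then add 0.03564 M of B.
Step 3:
                   C          X          B
  I              3.4    0.08643    0.05976
  C            0.023     0.0115    -0.0345
  E            3.423    0.09793    0.02526
  solve Keq expr → x = -0.0115; check Q = 1.4050e-05

Direction: reverse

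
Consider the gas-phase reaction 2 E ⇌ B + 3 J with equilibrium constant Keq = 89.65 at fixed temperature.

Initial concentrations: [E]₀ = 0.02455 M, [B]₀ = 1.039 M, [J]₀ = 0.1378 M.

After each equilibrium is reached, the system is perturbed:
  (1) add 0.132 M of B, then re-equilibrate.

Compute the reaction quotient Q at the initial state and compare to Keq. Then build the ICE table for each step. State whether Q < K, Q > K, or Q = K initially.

Q₀ = 4.511; Q < K (proceeds forward)

Q₀ = 4.511 vs Keq = 89.65 ⇒ Q<K, forward
Step 1:
                  E         B         J
  Initial   0.02455     1.039    0.1378
  Change   -0.01738  0.008689   0.02607
  Equil    0.007171     1.048    0.1639
  solve Keq expr → x = 0.008689; check Q = 89.65
Then add 0.132 M of B.
Step 2:
                  E         B         J
  Initial  0.007171      1.18    0.1639
  Change  3.9634e-04 -1.9817e-04 -5.9451e-04
  Equil    0.007567     1.179    0.1633
  solve Keq expr → x = -1.9817e-04; check Q = 89.65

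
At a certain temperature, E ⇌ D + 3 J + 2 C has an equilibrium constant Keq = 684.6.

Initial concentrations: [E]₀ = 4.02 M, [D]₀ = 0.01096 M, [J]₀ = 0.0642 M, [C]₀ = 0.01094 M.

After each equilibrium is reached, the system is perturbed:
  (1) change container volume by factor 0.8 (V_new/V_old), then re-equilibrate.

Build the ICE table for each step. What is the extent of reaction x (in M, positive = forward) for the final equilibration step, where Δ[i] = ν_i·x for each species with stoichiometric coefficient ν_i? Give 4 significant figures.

Q₀ = 8.6342e-11 vs Keq = 684.6 ⇒ Q<K, forward
Step 1:
                   E          D          J          C
  I             4.02    0.01096     0.0642    0.01094
  C           -1.566      1.566      4.697      3.131
  E            2.454      1.577      4.761      3.142
  solve Keq expr → x = 1.566; check Q = 684.6
Then change container volume by factor 0.8 (V_new/V_old).
Step 2:
                   E          D          J          C
  I            3.068      1.971      5.952      3.928
  C           0.3087    -0.3087    -0.9261    -0.6174
  E            3.377      1.662      5.025       3.31
  solve Keq expr → x = -0.3087; check Q = 684.6

x = -0.3087 M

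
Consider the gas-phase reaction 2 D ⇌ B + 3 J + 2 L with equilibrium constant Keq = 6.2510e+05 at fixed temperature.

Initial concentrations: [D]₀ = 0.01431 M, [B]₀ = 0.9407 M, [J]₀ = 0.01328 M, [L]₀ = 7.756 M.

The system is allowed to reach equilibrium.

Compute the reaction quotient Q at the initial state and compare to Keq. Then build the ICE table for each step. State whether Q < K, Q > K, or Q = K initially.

Q₀ = 0.6472 vs Keq = 6.2510e+05 ⇒ Q<K, forward
Step 1:
                    D           B           J           L
  Initial     0.01431      0.9407     0.01328       7.756
  Change     -0.01425    0.007124     0.02137     0.01425
  Equil    6.1720e-05      0.9478     0.03465        7.77
  solve Keq expr → x = 0.007124; check Q = 6.2510e+05

Q₀ = 0.6472; Q < K (proceeds forward)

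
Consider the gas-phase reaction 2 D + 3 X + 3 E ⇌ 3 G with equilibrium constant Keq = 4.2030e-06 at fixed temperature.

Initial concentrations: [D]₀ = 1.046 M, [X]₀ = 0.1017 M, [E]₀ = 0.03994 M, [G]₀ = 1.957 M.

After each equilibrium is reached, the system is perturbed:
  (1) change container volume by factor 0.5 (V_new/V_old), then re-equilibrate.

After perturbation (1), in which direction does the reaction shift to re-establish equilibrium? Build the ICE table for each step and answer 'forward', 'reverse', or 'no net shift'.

Q₀ = 1.0222e+08 vs Keq = 4.2030e-06 ⇒ Q>K, reverse
Step 1:
                   D          X          E          G
  init         1.046     0.1017    0.03994      1.957
  Δ            1.236      1.853      1.853     -1.853
  eq           2.282      1.955      1.893     0.1035
  solve Keq expr → x = -0.6178; check Q = 4.2030e-06
Then change container volume by factor 0.5 (V_new/V_old).
Step 2:
                   D          X          E          G
  init         4.563       3.91      3.787     0.2071
  Δ          -0.2174     -0.326     -0.326      0.326
  eq           4.346      3.584      3.461     0.5331
  solve Keq expr → x = 0.1087; check Q = 4.2030e-06

Direction: forward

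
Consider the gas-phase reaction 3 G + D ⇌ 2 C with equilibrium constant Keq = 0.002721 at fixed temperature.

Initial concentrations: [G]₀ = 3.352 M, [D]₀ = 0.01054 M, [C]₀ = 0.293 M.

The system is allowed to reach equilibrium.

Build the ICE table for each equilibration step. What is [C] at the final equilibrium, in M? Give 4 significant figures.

[C]_eq = 0.1137 M

Q₀ = 0.2163 vs Keq = 0.002721 ⇒ Q>K, reverse
Step 1:
                    G           D           C
  Initial       3.352     0.01054       0.293
  Change       0.2689     0.08963     -0.1793
  Equil         3.621      0.1002      0.1137
  solve Keq expr → x = -0.08963; check Q = 0.002721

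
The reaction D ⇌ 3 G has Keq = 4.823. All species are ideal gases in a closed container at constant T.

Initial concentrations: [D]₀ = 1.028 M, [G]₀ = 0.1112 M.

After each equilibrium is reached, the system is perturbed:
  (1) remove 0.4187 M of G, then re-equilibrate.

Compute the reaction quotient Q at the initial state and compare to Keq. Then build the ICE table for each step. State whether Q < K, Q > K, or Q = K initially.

Q₀ = 0.001338; Q < K (proceeds forward)

Q₀ = 0.001338 vs Keq = 4.823 ⇒ Q<K, forward
Step 1:
                    D           G
  I             1.028      0.1112
  C           -0.4359       1.308
  E            0.5921       1.419
  solve Keq expr → x = 0.4359; check Q = 4.823
Then remove 0.4187 M of G.
Step 2:
                    D           G
  I            0.5921           1
  C           -0.1087       0.326
  E            0.4835       1.326
  solve Keq expr → x = 0.1087; check Q = 4.823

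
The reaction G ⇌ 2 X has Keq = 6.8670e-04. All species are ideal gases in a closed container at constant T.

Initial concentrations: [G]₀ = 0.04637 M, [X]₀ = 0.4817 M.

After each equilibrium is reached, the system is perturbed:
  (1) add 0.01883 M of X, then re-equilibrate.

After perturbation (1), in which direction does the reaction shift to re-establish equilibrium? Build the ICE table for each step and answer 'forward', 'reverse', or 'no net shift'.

Q₀ = 5.004 vs Keq = 6.8670e-04 ⇒ Q>K, reverse
Step 1:
                    G           X
  I           0.04637      0.4817
  C            0.2339     -0.4678
  E            0.2803     0.01387
  solve Keq expr → x = -0.2339; check Q = 6.8670e-04
Then add 0.01883 M of X.
Step 2:
                    G           X
  I            0.2803      0.0327
  C          0.009301     -0.0186
  E            0.2896      0.0141
  solve Keq expr → x = -0.009301; check Q = 6.8670e-04

Direction: reverse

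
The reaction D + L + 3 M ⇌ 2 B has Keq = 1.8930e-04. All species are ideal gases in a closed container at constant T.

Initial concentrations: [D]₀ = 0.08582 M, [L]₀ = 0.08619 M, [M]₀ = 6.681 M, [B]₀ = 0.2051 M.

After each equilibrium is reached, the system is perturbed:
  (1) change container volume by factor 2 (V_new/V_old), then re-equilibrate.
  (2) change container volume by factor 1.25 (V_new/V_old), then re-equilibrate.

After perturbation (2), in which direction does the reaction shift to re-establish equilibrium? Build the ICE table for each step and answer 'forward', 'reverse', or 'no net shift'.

Direction: reverse

Q₀ = 0.01907 vs Keq = 1.8930e-04 ⇒ Q>K, reverse
Step 1:
                    D           L           M           B
  Initial     0.08582     0.08619       6.681      0.2051
  Change      0.08154     0.08154      0.2446     -0.1631
  Equil        0.1674      0.1677       6.926     0.04201
  solve Keq expr → x = -0.08154; check Q = 1.8930e-04
Then change container volume by factor 2 (V_new/V_old).
Step 2:
                    D           L           M           B
  Initial     0.08368     0.08387       3.463     0.02101
  Change      0.00647     0.00647     0.01941    -0.01294
  Equil       0.09015     0.09034       3.482    0.008068
  solve Keq expr → x = -0.00647; check Q = 1.8930e-04
Then change container volume by factor 1.25 (V_new/V_old).
Step 3:
                    D           L           M           B
  Initial     0.07212     0.07227       2.786    0.006455
  Change   8.8633e-04  8.8633e-04    0.002659   -0.001773
  Equil       0.07301     0.07316       2.788    0.004682
  solve Keq expr → x = -8.8633e-04; check Q = 1.8930e-04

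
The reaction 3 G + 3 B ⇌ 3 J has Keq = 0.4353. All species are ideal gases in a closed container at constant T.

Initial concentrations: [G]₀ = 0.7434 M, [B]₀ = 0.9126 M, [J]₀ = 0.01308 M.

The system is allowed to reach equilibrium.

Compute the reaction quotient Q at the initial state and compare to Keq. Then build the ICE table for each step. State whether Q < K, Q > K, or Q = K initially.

Q₀ = 7.1666e-06; Q < K (proceeds forward)

Q₀ = 7.1666e-06 vs Keq = 0.4353 ⇒ Q<K, forward
Step 1:
                  G         B         J
  init       0.7434    0.9126   0.01308
  Δ         -0.2419   -0.2419    0.2419
  eq         0.5015    0.6707    0.2549
  solve Keq expr → x = 0.08062; check Q = 0.4353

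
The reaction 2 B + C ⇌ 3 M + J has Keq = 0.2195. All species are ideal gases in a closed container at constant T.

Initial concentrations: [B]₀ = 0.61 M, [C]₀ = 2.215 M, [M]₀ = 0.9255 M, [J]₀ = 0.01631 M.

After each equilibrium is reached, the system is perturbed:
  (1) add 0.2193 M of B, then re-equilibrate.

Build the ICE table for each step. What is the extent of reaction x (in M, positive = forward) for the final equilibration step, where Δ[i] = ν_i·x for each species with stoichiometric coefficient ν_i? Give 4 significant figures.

x = 0.03012 M

Q₀ = 0.01569 vs Keq = 0.2195 ⇒ Q<K, forward
Step 1:
                  B         C         M         J
  I            0.61     2.215    0.9255   0.01631
  C         -0.1265  -0.06327    0.1898   0.06327
  E          0.4835     2.152     1.115   0.07958
  solve Keq expr → x = 0.06327; check Q = 0.2195
Then add 0.2193 M of B.
Step 2:
                  B         C         M         J
  I          0.7028     2.152     1.115   0.07958
  C        -0.06024  -0.03012   0.09037   0.03012
  E          0.6425     2.122     1.206    0.1097
  solve Keq expr → x = 0.03012; check Q = 0.2195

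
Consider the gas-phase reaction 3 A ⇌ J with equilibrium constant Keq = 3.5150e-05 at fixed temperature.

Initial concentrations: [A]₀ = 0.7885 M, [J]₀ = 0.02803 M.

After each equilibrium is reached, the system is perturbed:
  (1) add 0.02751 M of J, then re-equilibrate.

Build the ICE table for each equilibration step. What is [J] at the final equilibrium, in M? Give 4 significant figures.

[J]_eq = 3.0618e-05 M

Q₀ = 0.05718 vs Keq = 3.5150e-05 ⇒ Q>K, reverse
Step 1:
                    A           J
  init         0.7885     0.02803
  Δ           0.08402    -0.02801
  eq           0.8725  2.3348e-05
  solve Keq expr → x = -0.02801; check Q = 3.5150e-05
Then add 0.02751 M of J.
Step 2:
                    A           J
  init         0.8725     0.02753
  Δ           0.08251     -0.0275
  eq            0.955  3.0618e-05
  solve Keq expr → x = -0.0275; check Q = 3.5150e-05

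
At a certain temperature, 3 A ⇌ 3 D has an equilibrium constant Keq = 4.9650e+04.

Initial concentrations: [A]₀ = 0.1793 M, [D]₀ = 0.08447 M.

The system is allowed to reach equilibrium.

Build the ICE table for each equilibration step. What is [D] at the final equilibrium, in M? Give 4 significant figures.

[D]_eq = 0.2568 M

Q₀ = 0.1046 vs Keq = 4.9650e+04 ⇒ Q<K, forward
Step 1:
                    A           D
  I            0.1793     0.08447
  C           -0.1723      0.1723
  E          0.006987      0.2568
  solve Keq expr → x = 0.05744; check Q = 4.9650e+04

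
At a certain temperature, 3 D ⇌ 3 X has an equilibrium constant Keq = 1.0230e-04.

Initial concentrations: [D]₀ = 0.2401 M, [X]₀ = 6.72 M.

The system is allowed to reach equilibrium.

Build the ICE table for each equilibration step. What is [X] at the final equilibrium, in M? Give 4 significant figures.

[X]_eq = 0.311 M

Q₀ = 2.1925e+04 vs Keq = 1.0230e-04 ⇒ Q>K, reverse
Step 1:
                    D           X
  I            0.2401        6.72
  C             6.409      -6.409
  E             6.649       0.311
  solve Keq expr → x = -2.136; check Q = 1.0230e-04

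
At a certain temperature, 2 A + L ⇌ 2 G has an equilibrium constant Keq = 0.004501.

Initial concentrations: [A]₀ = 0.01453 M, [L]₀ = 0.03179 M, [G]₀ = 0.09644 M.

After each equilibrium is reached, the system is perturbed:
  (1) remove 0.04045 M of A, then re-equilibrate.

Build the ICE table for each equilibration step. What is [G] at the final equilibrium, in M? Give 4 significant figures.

Q₀ = 1386 vs Keq = 0.004501 ⇒ Q>K, reverse
Step 1:
                    A           L           G
  init        0.01453     0.03179     0.09644
  Δ           0.09439     0.04719    -0.09439
  eq           0.1089     0.07898    0.002054
  solve Keq expr → x = -0.04719; check Q = 0.004501
Then remove 0.04045 M of A.
Step 2:
                    A           L           G
  init        0.06847     0.07898    0.002054
  Δ        7.4554e-04  3.7277e-04 -7.4554e-04
  eq          0.06921     0.07936    0.001308
  solve Keq expr → x = -3.7277e-04; check Q = 0.004501

[G]_eq = 0.001308 M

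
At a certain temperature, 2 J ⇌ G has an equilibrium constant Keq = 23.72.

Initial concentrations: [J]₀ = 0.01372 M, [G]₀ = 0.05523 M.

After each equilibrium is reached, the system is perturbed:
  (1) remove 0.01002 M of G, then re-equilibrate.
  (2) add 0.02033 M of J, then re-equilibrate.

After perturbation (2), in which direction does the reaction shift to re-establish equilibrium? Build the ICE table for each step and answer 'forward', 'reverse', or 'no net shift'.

Direction: forward

Q₀ = 293.4 vs Keq = 23.72 ⇒ Q>K, reverse
Step 1:
                  J         G
  I         0.01372   0.05523
  C         0.02798  -0.01399
  E          0.0417   0.04124
  solve Keq expr → x = -0.01399; check Q = 23.72
Then remove 0.01002 M of G.
Step 2:
                  J         G
  I          0.0417   0.03122
  C       -0.004213  0.002107
  E         0.03748   0.03333
  solve Keq expr → x = 0.002107; check Q = 23.72
Then add 0.02033 M of J.
Step 3:
                  J         G
  I         0.05781   0.03333
  C        -0.01606  0.008029
  E         0.04176   0.04136
  solve Keq expr → x = 0.008029; check Q = 23.72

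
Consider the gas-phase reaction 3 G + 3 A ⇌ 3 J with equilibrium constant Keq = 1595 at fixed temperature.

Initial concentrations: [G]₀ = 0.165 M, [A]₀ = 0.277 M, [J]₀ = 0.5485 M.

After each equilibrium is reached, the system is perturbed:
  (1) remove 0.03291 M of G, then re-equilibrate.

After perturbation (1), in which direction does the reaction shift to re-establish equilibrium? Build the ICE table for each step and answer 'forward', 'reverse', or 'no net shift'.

Direction: reverse

Q₀ = 1728 vs Keq = 1595 ⇒ Q>K, reverse
Step 1:
                    G           A           J
  init          0.165       0.277      0.5485
  Δ           0.00234     0.00234    -0.00234
  eq           0.1673      0.2793      0.5462
  solve Keq expr → x = -7.8001e-04; check Q = 1595
Then remove 0.03291 M of G.
Step 2:
                    G           A           J
  init         0.1344      0.2793      0.5462
  Δ           0.01778     0.01778    -0.01778
  eq           0.1522      0.2971      0.5284
  solve Keq expr → x = -0.005926; check Q = 1595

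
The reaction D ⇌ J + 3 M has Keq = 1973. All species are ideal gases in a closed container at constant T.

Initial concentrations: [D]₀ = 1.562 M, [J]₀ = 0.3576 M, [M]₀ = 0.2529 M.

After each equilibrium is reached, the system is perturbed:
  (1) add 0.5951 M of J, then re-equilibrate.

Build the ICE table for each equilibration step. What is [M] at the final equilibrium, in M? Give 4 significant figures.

[M]_eq = 4.587 M

Q₀ = 0.003703 vs Keq = 1973 ⇒ Q<K, forward
Step 1:
                  D         J         M
  Initial     1.562    0.3576    0.2529
  Change     -1.468     1.468     4.405
  Equil     0.09355     1.826     4.658
  solve Keq expr → x = 1.468; check Q = 1973
Then add 0.5951 M of J.
Step 2:
                  D         J         M
  Initial   0.09355     2.421     4.658
  Change    0.02373  -0.02373  -0.07118
  Equil      0.1173     2.397     4.587
  solve Keq expr → x = -0.02373; check Q = 1973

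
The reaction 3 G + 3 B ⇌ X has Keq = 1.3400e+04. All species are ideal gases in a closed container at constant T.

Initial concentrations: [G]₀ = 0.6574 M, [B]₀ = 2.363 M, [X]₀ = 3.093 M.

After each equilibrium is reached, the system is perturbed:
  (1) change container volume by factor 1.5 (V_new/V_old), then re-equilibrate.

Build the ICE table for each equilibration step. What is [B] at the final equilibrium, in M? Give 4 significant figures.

[B]_eq = 1.183 M

Q₀ = 0.8251 vs Keq = 1.3400e+04 ⇒ Q<K, forward
Step 1:
                   G          B          X
  I           0.6574      2.363      3.093
  C          -0.6214    -0.6214     0.2071
  E          0.03599      1.742        3.3
  solve Keq expr → x = 0.2071; check Q = 1.3400e+04
Then change container volume by factor 1.5 (V_new/V_old).
Step 2:
                   G          B          X
  I          0.02399      1.161        2.2
  C          0.02223    0.02223   -0.00741
  E          0.04622      1.183      2.193
  solve Keq expr → x = -0.00741; check Q = 1.3400e+04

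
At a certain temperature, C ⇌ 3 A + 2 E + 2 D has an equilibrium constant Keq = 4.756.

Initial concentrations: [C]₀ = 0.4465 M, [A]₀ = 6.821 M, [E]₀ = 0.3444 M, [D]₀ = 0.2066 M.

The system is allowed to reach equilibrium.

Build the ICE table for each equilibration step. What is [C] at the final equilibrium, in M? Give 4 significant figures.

[C]_eq = 0.4382 M

Q₀ = 3.598 vs Keq = 4.756 ⇒ Q<K, forward
Step 1:
                    C           A           E           D
  I            0.4465       6.821      0.3444      0.2066
  C         -0.008316     0.02495     0.01663     0.01663
  E            0.4382       6.846       0.361      0.2232
  solve Keq expr → x = 0.008316; check Q = 4.756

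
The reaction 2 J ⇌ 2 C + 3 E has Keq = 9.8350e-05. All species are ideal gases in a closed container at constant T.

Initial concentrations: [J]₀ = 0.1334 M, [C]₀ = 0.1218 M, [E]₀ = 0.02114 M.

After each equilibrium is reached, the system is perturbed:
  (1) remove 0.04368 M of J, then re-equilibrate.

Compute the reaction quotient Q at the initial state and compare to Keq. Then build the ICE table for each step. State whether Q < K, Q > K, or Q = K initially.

Q₀ = 7.8759e-06; Q < K (proceeds forward)

Q₀ = 7.8759e-06 vs Keq = 9.8350e-05 ⇒ Q<K, forward
Step 1:
                    J           C           E
  I            0.1334      0.1218     0.02114
  C          -0.01412     0.01412     0.02117
  E            0.1193      0.1359     0.04231
  solve Keq expr → x = 0.007058; check Q = 9.8350e-05
Then remove 0.04368 M of J.
Step 2:
                    J           C           E
  I            0.0756      0.1359     0.04231
  C          0.005722   -0.005722   -0.008582
  E           0.08133      0.1302     0.03373
  solve Keq expr → x = -0.002861; check Q = 9.8350e-05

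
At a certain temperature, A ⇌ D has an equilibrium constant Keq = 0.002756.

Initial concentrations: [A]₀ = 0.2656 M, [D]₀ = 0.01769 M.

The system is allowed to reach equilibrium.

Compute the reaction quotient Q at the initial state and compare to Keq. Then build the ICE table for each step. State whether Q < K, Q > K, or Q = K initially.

Q₀ = 0.0666 vs Keq = 0.002756 ⇒ Q>K, reverse
Step 1:
                    A           D
  I            0.2656     0.01769
  C           0.01691    -0.01691
  E            0.2825  7.7860e-04
  solve Keq expr → x = -0.01691; check Q = 0.002756

Q₀ = 0.0666; Q > K (proceeds reverse)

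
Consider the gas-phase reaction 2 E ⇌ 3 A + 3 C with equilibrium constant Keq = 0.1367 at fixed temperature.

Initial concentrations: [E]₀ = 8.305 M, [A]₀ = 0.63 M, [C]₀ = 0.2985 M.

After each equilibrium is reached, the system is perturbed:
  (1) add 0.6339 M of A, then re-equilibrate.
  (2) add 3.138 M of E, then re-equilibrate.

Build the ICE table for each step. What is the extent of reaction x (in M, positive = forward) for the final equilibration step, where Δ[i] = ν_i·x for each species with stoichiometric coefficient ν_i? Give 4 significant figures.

x = 0.0522 M

Q₀ = 9.6422e-05 vs Keq = 0.1367 ⇒ Q<K, forward
Step 1:
                   E          A          C
  Initial      8.305       0.63     0.2985
  Change     -0.6404     0.9605     0.9605
  Equil        7.665      1.591      1.259
  solve Keq expr → x = 0.3202; check Q = 0.1367
Then add 0.6339 M of A.
Step 2:
                   E          A          C
  Initial      7.665      2.224      1.259
  Change      0.1583    -0.2374    -0.2374
  Equil        7.823      1.987      1.022
  solve Keq expr → x = -0.07913; check Q = 0.1367
Then add 3.138 M of E.
Step 3:
                   E          A          C
  Initial      10.96      1.987      1.022
  Change     -0.1044     0.1566     0.1566
  Equil        10.86      2.144      1.178
  solve Keq expr → x = 0.0522; check Q = 0.1367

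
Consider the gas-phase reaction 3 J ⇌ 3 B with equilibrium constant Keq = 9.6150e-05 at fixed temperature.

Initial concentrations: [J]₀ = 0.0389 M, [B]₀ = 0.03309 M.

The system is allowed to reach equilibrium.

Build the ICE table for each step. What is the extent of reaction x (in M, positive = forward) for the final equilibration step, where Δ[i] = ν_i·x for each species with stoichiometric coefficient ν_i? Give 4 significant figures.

x = -0.009979 M

Q₀ = 0.6155 vs Keq = 9.6150e-05 ⇒ Q>K, reverse
Step 1:
                    J           B
  I            0.0389     0.03309
  C           0.02994    -0.02994
  E           0.06884    0.003154
  solve Keq expr → x = -0.009979; check Q = 9.6150e-05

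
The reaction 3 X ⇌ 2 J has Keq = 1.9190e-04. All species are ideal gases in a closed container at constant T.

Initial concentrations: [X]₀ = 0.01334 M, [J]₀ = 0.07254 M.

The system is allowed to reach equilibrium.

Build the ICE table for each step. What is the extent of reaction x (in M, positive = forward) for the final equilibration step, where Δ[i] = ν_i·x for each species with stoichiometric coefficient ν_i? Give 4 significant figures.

Q₀ = 2217 vs Keq = 1.9190e-04 ⇒ Q>K, reverse
Step 1:
                    X           J
  init        0.01334     0.07254
  Δ            0.1079    -0.07195
  eq           0.1213  5.8503e-04
  solve Keq expr → x = -0.03598; check Q = 1.9190e-04

x = -0.03598 M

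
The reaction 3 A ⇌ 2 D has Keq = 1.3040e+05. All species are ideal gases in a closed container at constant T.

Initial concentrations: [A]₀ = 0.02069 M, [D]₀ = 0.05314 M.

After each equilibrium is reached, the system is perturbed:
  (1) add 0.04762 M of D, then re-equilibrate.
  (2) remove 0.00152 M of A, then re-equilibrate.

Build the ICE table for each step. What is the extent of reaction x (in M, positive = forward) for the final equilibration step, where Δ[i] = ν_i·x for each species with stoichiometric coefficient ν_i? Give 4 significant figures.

Q₀ = 318.8 vs Keq = 1.3040e+05 ⇒ Q<K, forward
Step 1:
                   A          D
  I          0.02069    0.05314
  C         -0.01751    0.01167
  E         0.003182    0.06481
  solve Keq expr → x = 0.005836; check Q = 1.3040e+05
Then add 0.04762 M of D.
Step 2:
                   A          D
  I         0.003182     0.1124
  C         0.001387 -9.2447e-04
  E         0.004569     0.1115
  solve Keq expr → x = -4.6223e-04; check Q = 1.3040e+05
Then remove 0.00152 M of A.
Step 3:
                   A          D
  I         0.003049     0.1115
  C         0.001493 -9.9518e-04
  E         0.004541     0.1105
  solve Keq expr → x = -4.9759e-04; check Q = 1.3040e+05

x = -4.9759e-04 M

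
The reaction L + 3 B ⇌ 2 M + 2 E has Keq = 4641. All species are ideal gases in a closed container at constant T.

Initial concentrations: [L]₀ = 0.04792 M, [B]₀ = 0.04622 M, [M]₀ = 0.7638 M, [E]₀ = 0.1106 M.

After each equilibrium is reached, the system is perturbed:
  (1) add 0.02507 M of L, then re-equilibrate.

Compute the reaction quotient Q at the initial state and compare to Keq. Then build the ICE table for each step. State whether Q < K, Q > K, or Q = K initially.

Q₀ = 1508; Q < K (proceeds forward)

Q₀ = 1508 vs Keq = 4641 ⇒ Q<K, forward
Step 1:
                  L         B         M         E
  init      0.04792   0.04622    0.7638    0.1106
  Δ       -0.003921  -0.01176  0.007843  0.007843
  eq          0.044   0.03446    0.7716    0.1184
  solve Keq expr → x = 0.003921; check Q = 4641
Then add 0.02507 M of L.
Step 2:
                  L         B         M         E
  init      0.06907   0.03446    0.7716    0.1184
  Δ       -0.001361 -0.004084  0.002723  0.002723
  eq        0.06771   0.03037    0.7744    0.1212
  solve Keq expr → x = 0.001361; check Q = 4641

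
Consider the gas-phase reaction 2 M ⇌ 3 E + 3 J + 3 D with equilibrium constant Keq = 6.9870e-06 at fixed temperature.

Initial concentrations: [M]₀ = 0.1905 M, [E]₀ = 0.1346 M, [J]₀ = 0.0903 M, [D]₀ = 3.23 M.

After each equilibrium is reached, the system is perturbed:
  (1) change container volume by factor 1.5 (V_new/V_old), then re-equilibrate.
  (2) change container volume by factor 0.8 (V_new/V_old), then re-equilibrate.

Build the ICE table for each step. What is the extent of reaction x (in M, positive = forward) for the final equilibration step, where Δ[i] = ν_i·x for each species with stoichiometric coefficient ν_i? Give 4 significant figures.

x = -0.004209 M

Q₀ = 0.001667 vs Keq = 6.9870e-06 ⇒ Q>K, reverse
Step 1:
                   M          E          J          D
  init        0.1905     0.1346     0.0903       3.23
  Δ          0.03996   -0.05994   -0.05994   -0.05994
  eq          0.2305    0.07466    0.03036       3.17
  solve Keq expr → x = -0.01998; check Q = 6.9870e-06
Then change container volume by factor 1.5 (V_new/V_old).
Step 2:
                   M          E          J          D
  init        0.1536    0.04977    0.02024      2.113
  Δ         -0.01109    0.01664    0.01664    0.01664
  eq          0.1425    0.06641    0.03688       2.13
  solve Keq expr → x = 0.005546; check Q = 6.9870e-06
Then change container volume by factor 0.8 (V_new/V_old).
Step 3:
                   M          E          J          D
  init        0.1782    0.08301     0.0461      2.663
  Δ         0.008419   -0.01263   -0.01263   -0.01263
  eq          0.1866    0.07039    0.03347       2.65
  solve Keq expr → x = -0.004209; check Q = 6.9870e-06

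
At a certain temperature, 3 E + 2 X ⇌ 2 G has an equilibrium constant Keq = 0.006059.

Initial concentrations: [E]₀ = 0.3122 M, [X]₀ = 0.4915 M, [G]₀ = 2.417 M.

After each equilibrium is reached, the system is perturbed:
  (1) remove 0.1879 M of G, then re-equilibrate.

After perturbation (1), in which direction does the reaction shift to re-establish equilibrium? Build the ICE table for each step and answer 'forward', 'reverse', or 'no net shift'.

Q₀ = 794.7 vs Keq = 0.006059 ⇒ Q>K, reverse
Step 1:
                  E         X         G
  init       0.3122    0.4915     2.417
  Δ           2.468     1.646    -1.646
  eq          2.781     2.137    0.7714
  solve Keq expr → x = -0.8228; check Q = 0.006059
Then remove 0.1879 M of G.
Step 2:
                  E         X         G
  init        2.781     2.137    0.5835
  Δ         -0.1446   -0.0964    0.0964
  eq          2.636     2.041    0.6799
  solve Keq expr → x = 0.0482; check Q = 0.006059

Direction: forward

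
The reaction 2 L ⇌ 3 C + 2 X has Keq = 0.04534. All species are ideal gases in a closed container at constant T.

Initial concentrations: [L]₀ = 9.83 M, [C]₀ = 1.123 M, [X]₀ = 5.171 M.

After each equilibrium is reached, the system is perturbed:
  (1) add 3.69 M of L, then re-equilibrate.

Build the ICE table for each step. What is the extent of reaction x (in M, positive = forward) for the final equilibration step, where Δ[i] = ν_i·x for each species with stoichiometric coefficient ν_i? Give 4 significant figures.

x = 0.04118 M

Q₀ = 0.3919 vs Keq = 0.04534 ⇒ Q>K, reverse
Step 1:
                    L           C           X
  init           9.83       1.123       5.171
  Δ            0.3569     -0.5353     -0.3569
  eq            10.19      0.5877       4.814
  solve Keq expr → x = -0.1784; check Q = 0.04534
Then add 3.69 M of L.
Step 2:
                    L           C           X
  init          13.88      0.5877       4.814
  Δ          -0.08237      0.1236     0.08237
  eq            13.79      0.7113       4.897
  solve Keq expr → x = 0.04118; check Q = 0.04534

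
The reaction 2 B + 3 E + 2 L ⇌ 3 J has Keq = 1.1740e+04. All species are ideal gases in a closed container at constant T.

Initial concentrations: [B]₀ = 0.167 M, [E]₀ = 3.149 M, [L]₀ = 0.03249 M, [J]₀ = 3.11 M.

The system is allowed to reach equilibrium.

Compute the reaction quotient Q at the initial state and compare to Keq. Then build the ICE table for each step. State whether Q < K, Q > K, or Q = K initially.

Q₀ = 3.2721e+04; Q > K (proceeds reverse)

Q₀ = 3.2721e+04 vs Keq = 1.1740e+04 ⇒ Q>K, reverse
Step 1:
                   B          E          L          J
  Initial      0.167      3.149    0.03249       3.11
  Change     0.01591    0.02387    0.01591   -0.02387
  Equil       0.1829      3.173     0.0484      3.086
  solve Keq expr → x = -0.007956; check Q = 1.1740e+04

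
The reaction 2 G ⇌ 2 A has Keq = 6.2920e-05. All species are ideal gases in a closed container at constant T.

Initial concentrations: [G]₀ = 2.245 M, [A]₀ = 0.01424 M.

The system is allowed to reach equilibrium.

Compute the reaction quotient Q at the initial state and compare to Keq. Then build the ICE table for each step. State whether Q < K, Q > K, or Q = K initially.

Q₀ = 4.0233e-05 vs Keq = 6.2920e-05 ⇒ Q<K, forward
Step 1:
                    G           A
  I             2.245     0.01424
  C          -0.00354     0.00354
  E             2.241     0.01778
  solve Keq expr → x = 0.00177; check Q = 6.2920e-05

Q₀ = 4.0233e-05; Q < K (proceeds forward)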